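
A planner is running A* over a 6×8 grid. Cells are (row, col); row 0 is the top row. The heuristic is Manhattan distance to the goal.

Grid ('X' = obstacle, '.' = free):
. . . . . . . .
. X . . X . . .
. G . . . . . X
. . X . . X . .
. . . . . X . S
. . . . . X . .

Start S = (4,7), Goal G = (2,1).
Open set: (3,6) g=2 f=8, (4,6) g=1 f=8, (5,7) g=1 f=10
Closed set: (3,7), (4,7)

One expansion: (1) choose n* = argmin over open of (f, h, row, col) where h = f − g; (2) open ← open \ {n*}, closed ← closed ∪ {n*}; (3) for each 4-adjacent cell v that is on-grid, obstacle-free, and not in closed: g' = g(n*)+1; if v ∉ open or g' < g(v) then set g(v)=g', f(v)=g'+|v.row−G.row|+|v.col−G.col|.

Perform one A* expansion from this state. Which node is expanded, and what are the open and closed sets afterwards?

expanded=(3,6); open=[(2,6) g=3 f=8, (4,6) g=1 f=8, (5,7) g=1 f=10]; closed=[(3,6), (3,7), (4,7)]

step 1: expand (3,6) (f=8, h=6) → closed; open now [(2,6) g=3 f=8, (4,6) g=1 f=8, (5,7) g=1 f=10]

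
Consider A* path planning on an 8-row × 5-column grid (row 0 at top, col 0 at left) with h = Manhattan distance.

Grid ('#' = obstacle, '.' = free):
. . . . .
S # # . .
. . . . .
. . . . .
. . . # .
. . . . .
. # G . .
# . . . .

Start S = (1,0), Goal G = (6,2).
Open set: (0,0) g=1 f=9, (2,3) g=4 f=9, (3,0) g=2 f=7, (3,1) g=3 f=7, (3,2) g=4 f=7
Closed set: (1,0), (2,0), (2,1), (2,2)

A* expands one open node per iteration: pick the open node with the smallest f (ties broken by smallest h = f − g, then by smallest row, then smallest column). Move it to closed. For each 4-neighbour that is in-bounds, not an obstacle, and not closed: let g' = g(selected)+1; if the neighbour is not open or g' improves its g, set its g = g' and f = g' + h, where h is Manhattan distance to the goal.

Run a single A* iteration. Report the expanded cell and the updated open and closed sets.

expanded=(3,2); open=[(0,0) g=1 f=9, (2,3) g=4 f=9, (3,0) g=2 f=7, (3,1) g=3 f=7, (3,3) g=5 f=9, (4,2) g=5 f=7]; closed=[(1,0), (2,0), (2,1), (2,2), (3,2)]

step 1: expand (3,2) (f=7, h=3) → closed; open now [(0,0) g=1 f=9, (2,3) g=4 f=9, (3,0) g=2 f=7, (3,1) g=3 f=7, (3,3) g=5 f=9, (4,2) g=5 f=7]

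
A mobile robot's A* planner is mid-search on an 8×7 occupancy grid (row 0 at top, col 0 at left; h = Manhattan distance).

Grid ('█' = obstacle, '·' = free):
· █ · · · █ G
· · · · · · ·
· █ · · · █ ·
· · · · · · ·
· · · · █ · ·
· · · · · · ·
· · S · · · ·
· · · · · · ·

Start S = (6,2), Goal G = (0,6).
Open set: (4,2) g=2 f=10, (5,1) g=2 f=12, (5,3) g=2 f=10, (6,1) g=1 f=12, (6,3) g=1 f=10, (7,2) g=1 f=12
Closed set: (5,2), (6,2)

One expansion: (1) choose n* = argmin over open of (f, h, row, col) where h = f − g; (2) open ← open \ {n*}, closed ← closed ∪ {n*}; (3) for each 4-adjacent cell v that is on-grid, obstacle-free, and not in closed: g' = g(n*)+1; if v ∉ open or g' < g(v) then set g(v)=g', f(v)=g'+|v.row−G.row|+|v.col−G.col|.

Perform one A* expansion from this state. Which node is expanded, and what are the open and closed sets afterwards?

expanded=(4,2); open=[(3,2) g=3 f=10, (4,1) g=3 f=12, (4,3) g=3 f=10, (5,1) g=2 f=12, (5,3) g=2 f=10, (6,1) g=1 f=12, (6,3) g=1 f=10, (7,2) g=1 f=12]; closed=[(4,2), (5,2), (6,2)]

step 1: expand (4,2) (f=10, h=8) → closed; open now [(3,2) g=3 f=10, (4,1) g=3 f=12, (4,3) g=3 f=10, (5,1) g=2 f=12, (5,3) g=2 f=10, (6,1) g=1 f=12, (6,3) g=1 f=10, (7,2) g=1 f=12]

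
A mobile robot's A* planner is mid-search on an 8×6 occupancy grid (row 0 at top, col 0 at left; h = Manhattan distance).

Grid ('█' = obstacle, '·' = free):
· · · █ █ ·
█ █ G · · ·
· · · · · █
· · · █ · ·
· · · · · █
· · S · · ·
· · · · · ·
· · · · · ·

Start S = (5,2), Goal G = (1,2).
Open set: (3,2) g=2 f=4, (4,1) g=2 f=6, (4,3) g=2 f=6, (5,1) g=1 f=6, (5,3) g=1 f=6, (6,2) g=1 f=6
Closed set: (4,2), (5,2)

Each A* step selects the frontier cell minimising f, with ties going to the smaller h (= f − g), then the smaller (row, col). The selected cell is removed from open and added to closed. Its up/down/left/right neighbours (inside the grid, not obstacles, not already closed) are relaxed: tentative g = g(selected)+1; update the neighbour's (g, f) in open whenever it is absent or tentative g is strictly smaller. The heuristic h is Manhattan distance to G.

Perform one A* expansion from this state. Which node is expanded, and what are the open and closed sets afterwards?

step 1: expand (3,2) (f=4, h=2) → closed; open now [(2,2) g=3 f=4, (3,1) g=3 f=6, (4,1) g=2 f=6, (4,3) g=2 f=6, (5,1) g=1 f=6, (5,3) g=1 f=6, (6,2) g=1 f=6]

expanded=(3,2); open=[(2,2) g=3 f=4, (3,1) g=3 f=6, (4,1) g=2 f=6, (4,3) g=2 f=6, (5,1) g=1 f=6, (5,3) g=1 f=6, (6,2) g=1 f=6]; closed=[(3,2), (4,2), (5,2)]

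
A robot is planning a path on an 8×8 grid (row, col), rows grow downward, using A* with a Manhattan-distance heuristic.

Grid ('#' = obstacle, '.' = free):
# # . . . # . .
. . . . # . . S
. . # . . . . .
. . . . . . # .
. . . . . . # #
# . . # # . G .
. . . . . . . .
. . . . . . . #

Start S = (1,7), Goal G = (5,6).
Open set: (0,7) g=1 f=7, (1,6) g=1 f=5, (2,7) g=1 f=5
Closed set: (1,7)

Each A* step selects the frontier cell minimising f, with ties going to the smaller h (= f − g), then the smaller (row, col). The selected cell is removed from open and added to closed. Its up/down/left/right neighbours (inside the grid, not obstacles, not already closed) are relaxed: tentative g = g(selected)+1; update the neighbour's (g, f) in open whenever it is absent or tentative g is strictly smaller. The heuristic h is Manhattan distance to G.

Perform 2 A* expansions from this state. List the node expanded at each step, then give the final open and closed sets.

step 1: expand (1,6) (f=5, h=4) → closed; open now [(0,6) g=2 f=7, (0,7) g=1 f=7, (1,5) g=2 f=7, (2,6) g=2 f=5, (2,7) g=1 f=5]
step 2: expand (2,6) (f=5, h=3) → closed; open now [(0,6) g=2 f=7, (0,7) g=1 f=7, (1,5) g=2 f=7, (2,5) g=3 f=7, (2,7) g=1 f=5]

order=[(1,6) → (2,6)]; open=[(0,6) g=2 f=7, (0,7) g=1 f=7, (1,5) g=2 f=7, (2,5) g=3 f=7, (2,7) g=1 f=5]; closed=[(1,6), (1,7), (2,6)]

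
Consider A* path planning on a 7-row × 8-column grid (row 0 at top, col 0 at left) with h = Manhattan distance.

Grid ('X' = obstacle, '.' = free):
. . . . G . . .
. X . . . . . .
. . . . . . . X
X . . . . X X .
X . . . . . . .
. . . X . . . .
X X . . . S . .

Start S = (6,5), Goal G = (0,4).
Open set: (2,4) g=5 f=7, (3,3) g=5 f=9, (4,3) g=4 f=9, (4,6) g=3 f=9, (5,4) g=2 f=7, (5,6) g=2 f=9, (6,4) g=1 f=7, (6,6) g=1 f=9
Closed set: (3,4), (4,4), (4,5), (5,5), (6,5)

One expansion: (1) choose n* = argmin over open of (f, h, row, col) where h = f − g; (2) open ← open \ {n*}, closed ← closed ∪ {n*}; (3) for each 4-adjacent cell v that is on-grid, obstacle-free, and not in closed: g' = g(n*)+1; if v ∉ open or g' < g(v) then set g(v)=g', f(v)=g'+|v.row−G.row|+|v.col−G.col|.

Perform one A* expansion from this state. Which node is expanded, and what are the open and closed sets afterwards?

expanded=(2,4); open=[(1,4) g=6 f=7, (2,3) g=6 f=9, (2,5) g=6 f=9, (3,3) g=5 f=9, (4,3) g=4 f=9, (4,6) g=3 f=9, (5,4) g=2 f=7, (5,6) g=2 f=9, (6,4) g=1 f=7, (6,6) g=1 f=9]; closed=[(2,4), (3,4), (4,4), (4,5), (5,5), (6,5)]

step 1: expand (2,4) (f=7, h=2) → closed; open now [(1,4) g=6 f=7, (2,3) g=6 f=9, (2,5) g=6 f=9, (3,3) g=5 f=9, (4,3) g=4 f=9, (4,6) g=3 f=9, (5,4) g=2 f=7, (5,6) g=2 f=9, (6,4) g=1 f=7, (6,6) g=1 f=9]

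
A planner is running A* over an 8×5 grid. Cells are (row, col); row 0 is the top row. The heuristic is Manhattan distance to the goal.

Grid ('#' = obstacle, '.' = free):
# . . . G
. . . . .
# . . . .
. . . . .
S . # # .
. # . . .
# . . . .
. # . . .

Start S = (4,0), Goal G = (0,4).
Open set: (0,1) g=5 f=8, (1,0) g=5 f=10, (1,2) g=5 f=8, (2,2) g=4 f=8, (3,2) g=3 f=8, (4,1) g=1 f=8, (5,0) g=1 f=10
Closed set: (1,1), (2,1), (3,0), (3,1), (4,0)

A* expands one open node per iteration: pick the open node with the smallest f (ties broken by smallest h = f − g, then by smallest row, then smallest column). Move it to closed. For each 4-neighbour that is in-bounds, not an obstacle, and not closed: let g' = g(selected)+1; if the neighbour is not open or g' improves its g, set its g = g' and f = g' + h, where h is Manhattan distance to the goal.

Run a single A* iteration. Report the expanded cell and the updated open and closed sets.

expanded=(0,1); open=[(0,2) g=6 f=8, (1,0) g=5 f=10, (1,2) g=5 f=8, (2,2) g=4 f=8, (3,2) g=3 f=8, (4,1) g=1 f=8, (5,0) g=1 f=10]; closed=[(0,1), (1,1), (2,1), (3,0), (3,1), (4,0)]

step 1: expand (0,1) (f=8, h=3) → closed; open now [(0,2) g=6 f=8, (1,0) g=5 f=10, (1,2) g=5 f=8, (2,2) g=4 f=8, (3,2) g=3 f=8, (4,1) g=1 f=8, (5,0) g=1 f=10]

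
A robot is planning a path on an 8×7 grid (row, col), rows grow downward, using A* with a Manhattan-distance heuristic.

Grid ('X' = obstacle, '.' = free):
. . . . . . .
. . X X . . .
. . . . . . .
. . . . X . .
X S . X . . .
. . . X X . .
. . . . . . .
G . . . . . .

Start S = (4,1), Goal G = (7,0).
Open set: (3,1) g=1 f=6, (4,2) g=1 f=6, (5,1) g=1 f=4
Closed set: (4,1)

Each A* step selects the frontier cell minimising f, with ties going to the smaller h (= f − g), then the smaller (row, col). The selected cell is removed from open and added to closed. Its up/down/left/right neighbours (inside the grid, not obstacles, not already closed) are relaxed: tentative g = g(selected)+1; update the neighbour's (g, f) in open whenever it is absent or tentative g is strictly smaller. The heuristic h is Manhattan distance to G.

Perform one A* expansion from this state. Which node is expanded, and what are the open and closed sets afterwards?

step 1: expand (5,1) (f=4, h=3) → closed; open now [(3,1) g=1 f=6, (4,2) g=1 f=6, (5,0) g=2 f=4, (5,2) g=2 f=6, (6,1) g=2 f=4]

expanded=(5,1); open=[(3,1) g=1 f=6, (4,2) g=1 f=6, (5,0) g=2 f=4, (5,2) g=2 f=6, (6,1) g=2 f=4]; closed=[(4,1), (5,1)]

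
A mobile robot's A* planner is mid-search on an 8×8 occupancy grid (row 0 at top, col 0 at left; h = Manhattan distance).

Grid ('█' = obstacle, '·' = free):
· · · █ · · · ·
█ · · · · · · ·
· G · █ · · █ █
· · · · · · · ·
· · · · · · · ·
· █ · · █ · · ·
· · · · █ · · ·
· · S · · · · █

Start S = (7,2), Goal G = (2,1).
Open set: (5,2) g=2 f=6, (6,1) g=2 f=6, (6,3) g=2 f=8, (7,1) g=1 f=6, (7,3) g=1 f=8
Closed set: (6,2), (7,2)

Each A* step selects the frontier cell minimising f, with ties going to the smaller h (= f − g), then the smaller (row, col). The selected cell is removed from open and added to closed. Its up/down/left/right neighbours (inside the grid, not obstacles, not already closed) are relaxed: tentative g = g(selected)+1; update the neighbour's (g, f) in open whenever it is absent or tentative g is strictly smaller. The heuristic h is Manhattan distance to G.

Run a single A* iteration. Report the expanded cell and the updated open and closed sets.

step 1: expand (5,2) (f=6, h=4) → closed; open now [(4,2) g=3 f=6, (5,3) g=3 f=8, (6,1) g=2 f=6, (6,3) g=2 f=8, (7,1) g=1 f=6, (7,3) g=1 f=8]

expanded=(5,2); open=[(4,2) g=3 f=6, (5,3) g=3 f=8, (6,1) g=2 f=6, (6,3) g=2 f=8, (7,1) g=1 f=6, (7,3) g=1 f=8]; closed=[(5,2), (6,2), (7,2)]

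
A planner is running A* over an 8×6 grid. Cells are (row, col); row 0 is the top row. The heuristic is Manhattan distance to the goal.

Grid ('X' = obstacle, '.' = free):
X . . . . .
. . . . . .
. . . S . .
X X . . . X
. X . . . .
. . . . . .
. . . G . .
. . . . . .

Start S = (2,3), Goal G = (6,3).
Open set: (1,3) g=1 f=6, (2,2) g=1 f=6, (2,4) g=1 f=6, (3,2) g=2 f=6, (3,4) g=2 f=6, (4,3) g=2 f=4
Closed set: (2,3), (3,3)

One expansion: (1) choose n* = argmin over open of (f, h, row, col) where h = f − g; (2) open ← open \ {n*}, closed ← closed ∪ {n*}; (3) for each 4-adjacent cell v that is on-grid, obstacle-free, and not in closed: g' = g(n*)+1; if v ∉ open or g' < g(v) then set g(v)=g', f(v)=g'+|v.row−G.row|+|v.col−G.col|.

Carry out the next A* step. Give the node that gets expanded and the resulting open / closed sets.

step 1: expand (4,3) (f=4, h=2) → closed; open now [(1,3) g=1 f=6, (2,2) g=1 f=6, (2,4) g=1 f=6, (3,2) g=2 f=6, (3,4) g=2 f=6, (4,2) g=3 f=6, (4,4) g=3 f=6, (5,3) g=3 f=4]

expanded=(4,3); open=[(1,3) g=1 f=6, (2,2) g=1 f=6, (2,4) g=1 f=6, (3,2) g=2 f=6, (3,4) g=2 f=6, (4,2) g=3 f=6, (4,4) g=3 f=6, (5,3) g=3 f=4]; closed=[(2,3), (3,3), (4,3)]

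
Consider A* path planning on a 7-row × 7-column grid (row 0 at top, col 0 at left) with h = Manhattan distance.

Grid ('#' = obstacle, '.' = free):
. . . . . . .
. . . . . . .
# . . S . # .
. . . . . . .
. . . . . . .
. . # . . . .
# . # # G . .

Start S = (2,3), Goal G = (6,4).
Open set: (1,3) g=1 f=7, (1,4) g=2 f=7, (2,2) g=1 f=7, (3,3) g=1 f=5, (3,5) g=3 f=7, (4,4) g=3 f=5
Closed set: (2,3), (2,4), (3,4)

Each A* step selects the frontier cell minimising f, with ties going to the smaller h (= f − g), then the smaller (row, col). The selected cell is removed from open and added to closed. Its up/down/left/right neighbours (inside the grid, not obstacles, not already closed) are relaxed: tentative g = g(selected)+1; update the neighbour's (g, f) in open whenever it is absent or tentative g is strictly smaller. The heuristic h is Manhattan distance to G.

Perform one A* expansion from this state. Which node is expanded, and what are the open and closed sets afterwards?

expanded=(4,4); open=[(1,3) g=1 f=7, (1,4) g=2 f=7, (2,2) g=1 f=7, (3,3) g=1 f=5, (3,5) g=3 f=7, (4,3) g=4 f=7, (4,5) g=4 f=7, (5,4) g=4 f=5]; closed=[(2,3), (2,4), (3,4), (4,4)]

step 1: expand (4,4) (f=5, h=2) → closed; open now [(1,3) g=1 f=7, (1,4) g=2 f=7, (2,2) g=1 f=7, (3,3) g=1 f=5, (3,5) g=3 f=7, (4,3) g=4 f=7, (4,5) g=4 f=7, (5,4) g=4 f=5]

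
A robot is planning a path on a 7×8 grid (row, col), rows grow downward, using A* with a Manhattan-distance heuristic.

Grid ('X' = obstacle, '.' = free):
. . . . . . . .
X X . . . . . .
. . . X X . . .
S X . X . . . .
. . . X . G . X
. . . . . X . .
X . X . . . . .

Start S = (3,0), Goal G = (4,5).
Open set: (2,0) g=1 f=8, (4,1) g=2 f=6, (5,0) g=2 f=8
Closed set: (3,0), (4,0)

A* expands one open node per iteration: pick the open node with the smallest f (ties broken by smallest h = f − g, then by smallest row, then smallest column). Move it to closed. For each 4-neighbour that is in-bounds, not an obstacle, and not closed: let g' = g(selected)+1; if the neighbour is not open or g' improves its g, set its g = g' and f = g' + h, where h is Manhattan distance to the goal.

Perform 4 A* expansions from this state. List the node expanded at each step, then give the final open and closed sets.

order=[(4,1) → (4,2) → (3,2) → (5,2)]; open=[(2,0) g=1 f=8, (2,2) g=5 f=10, (5,0) g=2 f=8, (5,1) g=3 f=8, (5,3) g=5 f=8]; closed=[(3,0), (3,2), (4,0), (4,1), (4,2), (5,2)]

step 1: expand (4,1) (f=6, h=4) → closed; open now [(2,0) g=1 f=8, (4,2) g=3 f=6, (5,0) g=2 f=8, (5,1) g=3 f=8]
step 2: expand (4,2) (f=6, h=3) → closed; open now [(2,0) g=1 f=8, (3,2) g=4 f=8, (5,0) g=2 f=8, (5,1) g=3 f=8, (5,2) g=4 f=8]
step 3: expand (3,2) (f=8, h=4) → closed; open now [(2,0) g=1 f=8, (2,2) g=5 f=10, (5,0) g=2 f=8, (5,1) g=3 f=8, (5,2) g=4 f=8]
step 4: expand (5,2) (f=8, h=4) → closed; open now [(2,0) g=1 f=8, (2,2) g=5 f=10, (5,0) g=2 f=8, (5,1) g=3 f=8, (5,3) g=5 f=8]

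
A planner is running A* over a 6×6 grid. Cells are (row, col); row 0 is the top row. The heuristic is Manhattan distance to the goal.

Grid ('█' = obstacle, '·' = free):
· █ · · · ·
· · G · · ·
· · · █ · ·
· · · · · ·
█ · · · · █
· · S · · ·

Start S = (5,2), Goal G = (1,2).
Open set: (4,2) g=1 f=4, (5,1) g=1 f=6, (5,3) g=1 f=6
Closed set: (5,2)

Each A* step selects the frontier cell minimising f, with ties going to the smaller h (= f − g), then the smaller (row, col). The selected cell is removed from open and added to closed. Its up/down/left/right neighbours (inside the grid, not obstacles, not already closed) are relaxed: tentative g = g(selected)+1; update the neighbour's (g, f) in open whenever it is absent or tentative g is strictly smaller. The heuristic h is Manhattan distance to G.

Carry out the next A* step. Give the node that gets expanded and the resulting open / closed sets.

step 1: expand (4,2) (f=4, h=3) → closed; open now [(3,2) g=2 f=4, (4,1) g=2 f=6, (4,3) g=2 f=6, (5,1) g=1 f=6, (5,3) g=1 f=6]

expanded=(4,2); open=[(3,2) g=2 f=4, (4,1) g=2 f=6, (4,3) g=2 f=6, (5,1) g=1 f=6, (5,3) g=1 f=6]; closed=[(4,2), (5,2)]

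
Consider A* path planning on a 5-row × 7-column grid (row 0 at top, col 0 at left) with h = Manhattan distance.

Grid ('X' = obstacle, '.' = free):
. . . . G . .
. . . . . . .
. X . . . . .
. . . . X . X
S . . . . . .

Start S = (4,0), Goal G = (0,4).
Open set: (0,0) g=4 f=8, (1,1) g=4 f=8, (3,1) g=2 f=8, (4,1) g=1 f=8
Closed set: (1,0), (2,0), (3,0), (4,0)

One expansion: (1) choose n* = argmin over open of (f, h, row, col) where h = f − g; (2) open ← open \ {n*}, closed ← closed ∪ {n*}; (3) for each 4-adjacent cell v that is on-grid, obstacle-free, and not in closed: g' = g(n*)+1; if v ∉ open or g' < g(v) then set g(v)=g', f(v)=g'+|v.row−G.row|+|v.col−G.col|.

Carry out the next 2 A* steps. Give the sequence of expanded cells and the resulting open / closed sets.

step 1: expand (0,0) (f=8, h=4) → closed; open now [(0,1) g=5 f=8, (1,1) g=4 f=8, (3,1) g=2 f=8, (4,1) g=1 f=8]
step 2: expand (0,1) (f=8, h=3) → closed; open now [(0,2) g=6 f=8, (1,1) g=4 f=8, (3,1) g=2 f=8, (4,1) g=1 f=8]

order=[(0,0) → (0,1)]; open=[(0,2) g=6 f=8, (1,1) g=4 f=8, (3,1) g=2 f=8, (4,1) g=1 f=8]; closed=[(0,0), (0,1), (1,0), (2,0), (3,0), (4,0)]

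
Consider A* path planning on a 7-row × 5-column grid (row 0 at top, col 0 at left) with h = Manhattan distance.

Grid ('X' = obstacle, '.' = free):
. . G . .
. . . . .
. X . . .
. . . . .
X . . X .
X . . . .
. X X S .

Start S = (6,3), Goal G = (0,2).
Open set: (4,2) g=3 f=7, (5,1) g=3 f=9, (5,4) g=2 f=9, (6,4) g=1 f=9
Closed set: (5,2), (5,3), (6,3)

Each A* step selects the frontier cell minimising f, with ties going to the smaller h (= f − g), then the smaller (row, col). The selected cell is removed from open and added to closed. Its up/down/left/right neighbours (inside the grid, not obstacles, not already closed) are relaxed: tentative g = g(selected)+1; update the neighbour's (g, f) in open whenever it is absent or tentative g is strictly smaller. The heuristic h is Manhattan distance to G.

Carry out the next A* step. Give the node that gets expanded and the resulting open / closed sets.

expanded=(4,2); open=[(3,2) g=4 f=7, (4,1) g=4 f=9, (5,1) g=3 f=9, (5,4) g=2 f=9, (6,4) g=1 f=9]; closed=[(4,2), (5,2), (5,3), (6,3)]

step 1: expand (4,2) (f=7, h=4) → closed; open now [(3,2) g=4 f=7, (4,1) g=4 f=9, (5,1) g=3 f=9, (5,4) g=2 f=9, (6,4) g=1 f=9]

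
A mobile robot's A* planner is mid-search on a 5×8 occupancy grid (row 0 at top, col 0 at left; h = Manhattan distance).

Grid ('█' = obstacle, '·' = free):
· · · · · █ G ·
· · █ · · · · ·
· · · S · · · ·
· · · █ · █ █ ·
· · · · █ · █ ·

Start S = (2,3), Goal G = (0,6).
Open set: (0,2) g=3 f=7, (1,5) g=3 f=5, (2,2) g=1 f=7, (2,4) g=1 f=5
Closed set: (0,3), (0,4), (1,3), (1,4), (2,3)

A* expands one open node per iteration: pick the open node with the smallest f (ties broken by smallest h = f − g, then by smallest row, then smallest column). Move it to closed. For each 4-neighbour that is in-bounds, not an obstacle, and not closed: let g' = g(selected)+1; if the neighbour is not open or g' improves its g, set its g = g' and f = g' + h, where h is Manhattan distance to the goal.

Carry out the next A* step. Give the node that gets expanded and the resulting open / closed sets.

expanded=(1,5); open=[(0,2) g=3 f=7, (1,6) g=4 f=5, (2,2) g=1 f=7, (2,4) g=1 f=5, (2,5) g=4 f=7]; closed=[(0,3), (0,4), (1,3), (1,4), (1,5), (2,3)]

step 1: expand (1,5) (f=5, h=2) → closed; open now [(0,2) g=3 f=7, (1,6) g=4 f=5, (2,2) g=1 f=7, (2,4) g=1 f=5, (2,5) g=4 f=7]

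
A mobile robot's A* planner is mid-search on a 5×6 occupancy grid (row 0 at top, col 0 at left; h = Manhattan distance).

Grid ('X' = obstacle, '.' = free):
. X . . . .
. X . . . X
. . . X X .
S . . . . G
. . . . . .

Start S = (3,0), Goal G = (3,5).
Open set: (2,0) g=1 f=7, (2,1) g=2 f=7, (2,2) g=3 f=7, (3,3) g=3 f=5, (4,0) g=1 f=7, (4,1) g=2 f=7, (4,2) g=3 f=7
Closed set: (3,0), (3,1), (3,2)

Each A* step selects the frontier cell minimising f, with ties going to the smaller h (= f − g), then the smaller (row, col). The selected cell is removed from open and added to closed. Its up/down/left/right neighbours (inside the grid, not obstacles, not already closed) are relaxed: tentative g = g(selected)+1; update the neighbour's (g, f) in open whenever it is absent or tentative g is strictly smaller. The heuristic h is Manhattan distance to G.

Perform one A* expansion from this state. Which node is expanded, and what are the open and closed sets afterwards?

expanded=(3,3); open=[(2,0) g=1 f=7, (2,1) g=2 f=7, (2,2) g=3 f=7, (3,4) g=4 f=5, (4,0) g=1 f=7, (4,1) g=2 f=7, (4,2) g=3 f=7, (4,3) g=4 f=7]; closed=[(3,0), (3,1), (3,2), (3,3)]

step 1: expand (3,3) (f=5, h=2) → closed; open now [(2,0) g=1 f=7, (2,1) g=2 f=7, (2,2) g=3 f=7, (3,4) g=4 f=5, (4,0) g=1 f=7, (4,1) g=2 f=7, (4,2) g=3 f=7, (4,3) g=4 f=7]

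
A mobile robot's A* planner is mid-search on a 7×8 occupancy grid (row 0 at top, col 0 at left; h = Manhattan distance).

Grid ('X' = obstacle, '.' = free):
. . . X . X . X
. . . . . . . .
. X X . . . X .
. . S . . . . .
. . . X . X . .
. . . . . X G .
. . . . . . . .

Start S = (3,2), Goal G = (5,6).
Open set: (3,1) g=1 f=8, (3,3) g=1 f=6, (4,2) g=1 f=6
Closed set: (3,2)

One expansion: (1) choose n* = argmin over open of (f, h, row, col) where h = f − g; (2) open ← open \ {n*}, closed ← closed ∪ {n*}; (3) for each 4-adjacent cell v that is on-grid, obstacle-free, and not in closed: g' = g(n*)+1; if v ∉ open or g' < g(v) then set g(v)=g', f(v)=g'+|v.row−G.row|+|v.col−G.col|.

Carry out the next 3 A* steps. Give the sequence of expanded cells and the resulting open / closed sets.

step 1: expand (3,3) (f=6, h=5) → closed; open now [(2,3) g=2 f=8, (3,1) g=1 f=8, (3,4) g=2 f=6, (4,2) g=1 f=6]
step 2: expand (3,4) (f=6, h=4) → closed; open now [(2,3) g=2 f=8, (2,4) g=3 f=8, (3,1) g=1 f=8, (3,5) g=3 f=6, (4,2) g=1 f=6, (4,4) g=3 f=6]
step 3: expand (3,5) (f=6, h=3) → closed; open now [(2,3) g=2 f=8, (2,4) g=3 f=8, (2,5) g=4 f=8, (3,1) g=1 f=8, (3,6) g=4 f=6, (4,2) g=1 f=6, (4,4) g=3 f=6]

order=[(3,3) → (3,4) → (3,5)]; open=[(2,3) g=2 f=8, (2,4) g=3 f=8, (2,5) g=4 f=8, (3,1) g=1 f=8, (3,6) g=4 f=6, (4,2) g=1 f=6, (4,4) g=3 f=6]; closed=[(3,2), (3,3), (3,4), (3,5)]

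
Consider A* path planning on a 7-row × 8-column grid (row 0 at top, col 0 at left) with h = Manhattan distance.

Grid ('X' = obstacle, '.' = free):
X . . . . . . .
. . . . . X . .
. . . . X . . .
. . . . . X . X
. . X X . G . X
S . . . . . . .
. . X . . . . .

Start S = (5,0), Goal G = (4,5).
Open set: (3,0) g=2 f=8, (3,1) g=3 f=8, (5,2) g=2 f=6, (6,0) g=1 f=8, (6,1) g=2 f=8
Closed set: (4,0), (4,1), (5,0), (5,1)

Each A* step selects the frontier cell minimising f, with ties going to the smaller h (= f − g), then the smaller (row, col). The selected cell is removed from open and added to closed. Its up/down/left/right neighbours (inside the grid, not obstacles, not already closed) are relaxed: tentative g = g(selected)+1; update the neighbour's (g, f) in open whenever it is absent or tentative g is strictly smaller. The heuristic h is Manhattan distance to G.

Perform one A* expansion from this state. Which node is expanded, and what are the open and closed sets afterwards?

step 1: expand (5,2) (f=6, h=4) → closed; open now [(3,0) g=2 f=8, (3,1) g=3 f=8, (5,3) g=3 f=6, (6,0) g=1 f=8, (6,1) g=2 f=8]

expanded=(5,2); open=[(3,0) g=2 f=8, (3,1) g=3 f=8, (5,3) g=3 f=6, (6,0) g=1 f=8, (6,1) g=2 f=8]; closed=[(4,0), (4,1), (5,0), (5,1), (5,2)]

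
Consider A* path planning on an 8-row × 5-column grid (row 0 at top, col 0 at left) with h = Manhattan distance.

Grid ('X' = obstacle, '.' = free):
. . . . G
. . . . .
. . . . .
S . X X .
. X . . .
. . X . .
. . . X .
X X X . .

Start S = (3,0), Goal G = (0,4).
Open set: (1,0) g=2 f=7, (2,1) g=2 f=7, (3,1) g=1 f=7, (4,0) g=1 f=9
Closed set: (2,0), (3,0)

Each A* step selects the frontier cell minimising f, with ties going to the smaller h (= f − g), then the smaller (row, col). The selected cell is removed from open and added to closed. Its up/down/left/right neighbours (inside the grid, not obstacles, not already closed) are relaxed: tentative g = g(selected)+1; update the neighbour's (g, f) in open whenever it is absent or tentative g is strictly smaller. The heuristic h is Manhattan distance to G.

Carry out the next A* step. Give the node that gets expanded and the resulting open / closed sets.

expanded=(1,0); open=[(0,0) g=3 f=7, (1,1) g=3 f=7, (2,1) g=2 f=7, (3,1) g=1 f=7, (4,0) g=1 f=9]; closed=[(1,0), (2,0), (3,0)]

step 1: expand (1,0) (f=7, h=5) → closed; open now [(0,0) g=3 f=7, (1,1) g=3 f=7, (2,1) g=2 f=7, (3,1) g=1 f=7, (4,0) g=1 f=9]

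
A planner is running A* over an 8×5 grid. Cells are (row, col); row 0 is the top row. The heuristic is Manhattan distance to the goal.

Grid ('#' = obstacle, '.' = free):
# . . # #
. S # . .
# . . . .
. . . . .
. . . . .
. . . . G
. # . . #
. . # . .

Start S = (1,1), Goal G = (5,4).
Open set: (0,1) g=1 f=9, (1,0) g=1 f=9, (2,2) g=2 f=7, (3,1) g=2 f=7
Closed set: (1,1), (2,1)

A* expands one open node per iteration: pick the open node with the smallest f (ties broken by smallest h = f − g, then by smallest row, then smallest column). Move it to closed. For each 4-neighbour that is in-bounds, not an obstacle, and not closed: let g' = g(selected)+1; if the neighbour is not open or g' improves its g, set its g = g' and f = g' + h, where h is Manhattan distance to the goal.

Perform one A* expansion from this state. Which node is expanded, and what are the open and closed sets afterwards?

expanded=(2,2); open=[(0,1) g=1 f=9, (1,0) g=1 f=9, (2,3) g=3 f=7, (3,1) g=2 f=7, (3,2) g=3 f=7]; closed=[(1,1), (2,1), (2,2)]

step 1: expand (2,2) (f=7, h=5) → closed; open now [(0,1) g=1 f=9, (1,0) g=1 f=9, (2,3) g=3 f=7, (3,1) g=2 f=7, (3,2) g=3 f=7]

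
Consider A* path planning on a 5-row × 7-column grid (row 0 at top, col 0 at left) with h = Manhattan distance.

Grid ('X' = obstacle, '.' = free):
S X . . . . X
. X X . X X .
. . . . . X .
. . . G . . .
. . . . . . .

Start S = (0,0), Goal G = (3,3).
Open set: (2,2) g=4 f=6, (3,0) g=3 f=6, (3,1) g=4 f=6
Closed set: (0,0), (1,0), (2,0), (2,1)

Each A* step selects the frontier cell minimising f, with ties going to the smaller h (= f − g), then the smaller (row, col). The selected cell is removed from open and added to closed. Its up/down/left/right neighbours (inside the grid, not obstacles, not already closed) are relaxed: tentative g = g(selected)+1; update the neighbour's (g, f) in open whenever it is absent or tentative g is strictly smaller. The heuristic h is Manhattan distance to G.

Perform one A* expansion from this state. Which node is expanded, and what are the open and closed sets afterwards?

expanded=(2,2); open=[(2,3) g=5 f=6, (3,0) g=3 f=6, (3,1) g=4 f=6, (3,2) g=5 f=6]; closed=[(0,0), (1,0), (2,0), (2,1), (2,2)]

step 1: expand (2,2) (f=6, h=2) → closed; open now [(2,3) g=5 f=6, (3,0) g=3 f=6, (3,1) g=4 f=6, (3,2) g=5 f=6]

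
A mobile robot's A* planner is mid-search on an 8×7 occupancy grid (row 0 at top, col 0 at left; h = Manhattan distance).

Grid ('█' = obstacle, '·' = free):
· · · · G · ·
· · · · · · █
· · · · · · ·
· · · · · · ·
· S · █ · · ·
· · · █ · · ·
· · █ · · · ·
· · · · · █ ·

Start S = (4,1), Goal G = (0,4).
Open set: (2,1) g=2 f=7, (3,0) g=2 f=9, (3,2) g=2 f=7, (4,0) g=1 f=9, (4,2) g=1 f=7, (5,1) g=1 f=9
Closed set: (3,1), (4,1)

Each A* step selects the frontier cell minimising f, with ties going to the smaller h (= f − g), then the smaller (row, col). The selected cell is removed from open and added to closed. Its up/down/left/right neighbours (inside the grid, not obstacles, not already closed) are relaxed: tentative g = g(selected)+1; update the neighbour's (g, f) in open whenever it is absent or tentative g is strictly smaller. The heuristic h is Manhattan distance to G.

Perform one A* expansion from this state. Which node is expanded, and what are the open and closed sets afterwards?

step 1: expand (2,1) (f=7, h=5) → closed; open now [(1,1) g=3 f=7, (2,0) g=3 f=9, (2,2) g=3 f=7, (3,0) g=2 f=9, (3,2) g=2 f=7, (4,0) g=1 f=9, (4,2) g=1 f=7, (5,1) g=1 f=9]

expanded=(2,1); open=[(1,1) g=3 f=7, (2,0) g=3 f=9, (2,2) g=3 f=7, (3,0) g=2 f=9, (3,2) g=2 f=7, (4,0) g=1 f=9, (4,2) g=1 f=7, (5,1) g=1 f=9]; closed=[(2,1), (3,1), (4,1)]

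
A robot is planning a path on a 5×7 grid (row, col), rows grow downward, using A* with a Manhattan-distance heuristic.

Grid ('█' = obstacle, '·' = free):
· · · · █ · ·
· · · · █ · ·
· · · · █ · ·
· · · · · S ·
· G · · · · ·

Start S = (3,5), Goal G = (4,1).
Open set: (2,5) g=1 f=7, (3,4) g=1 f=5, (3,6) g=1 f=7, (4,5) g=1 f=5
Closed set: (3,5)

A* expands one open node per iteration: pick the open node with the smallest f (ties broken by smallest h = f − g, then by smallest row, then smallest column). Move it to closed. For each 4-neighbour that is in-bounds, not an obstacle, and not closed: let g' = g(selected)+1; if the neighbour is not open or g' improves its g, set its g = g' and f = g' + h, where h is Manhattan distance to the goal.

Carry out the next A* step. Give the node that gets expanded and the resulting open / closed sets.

expanded=(3,4); open=[(2,5) g=1 f=7, (3,3) g=2 f=5, (3,6) g=1 f=7, (4,4) g=2 f=5, (4,5) g=1 f=5]; closed=[(3,4), (3,5)]

step 1: expand (3,4) (f=5, h=4) → closed; open now [(2,5) g=1 f=7, (3,3) g=2 f=5, (3,6) g=1 f=7, (4,4) g=2 f=5, (4,5) g=1 f=5]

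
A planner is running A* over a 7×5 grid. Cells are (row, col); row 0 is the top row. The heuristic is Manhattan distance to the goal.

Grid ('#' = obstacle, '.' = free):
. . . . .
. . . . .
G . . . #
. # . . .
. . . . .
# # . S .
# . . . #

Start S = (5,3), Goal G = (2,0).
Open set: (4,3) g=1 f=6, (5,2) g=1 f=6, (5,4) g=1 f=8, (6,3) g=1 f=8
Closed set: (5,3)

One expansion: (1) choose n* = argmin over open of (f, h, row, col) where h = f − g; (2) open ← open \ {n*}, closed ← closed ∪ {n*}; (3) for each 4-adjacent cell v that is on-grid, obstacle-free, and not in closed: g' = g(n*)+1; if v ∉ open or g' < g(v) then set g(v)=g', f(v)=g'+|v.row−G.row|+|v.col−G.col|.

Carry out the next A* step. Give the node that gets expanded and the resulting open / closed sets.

expanded=(4,3); open=[(3,3) g=2 f=6, (4,2) g=2 f=6, (4,4) g=2 f=8, (5,2) g=1 f=6, (5,4) g=1 f=8, (6,3) g=1 f=8]; closed=[(4,3), (5,3)]

step 1: expand (4,3) (f=6, h=5) → closed; open now [(3,3) g=2 f=6, (4,2) g=2 f=6, (4,4) g=2 f=8, (5,2) g=1 f=6, (5,4) g=1 f=8, (6,3) g=1 f=8]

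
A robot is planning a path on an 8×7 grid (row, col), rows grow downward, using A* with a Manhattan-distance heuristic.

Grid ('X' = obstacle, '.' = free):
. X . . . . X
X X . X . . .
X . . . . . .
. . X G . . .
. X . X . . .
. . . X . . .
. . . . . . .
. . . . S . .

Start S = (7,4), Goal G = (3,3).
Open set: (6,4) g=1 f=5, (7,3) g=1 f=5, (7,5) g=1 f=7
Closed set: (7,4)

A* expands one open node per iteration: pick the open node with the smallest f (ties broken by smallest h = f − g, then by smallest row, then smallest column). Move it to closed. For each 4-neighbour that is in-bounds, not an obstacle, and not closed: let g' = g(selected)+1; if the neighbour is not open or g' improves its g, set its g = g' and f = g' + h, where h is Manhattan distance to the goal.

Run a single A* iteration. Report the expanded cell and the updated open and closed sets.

expanded=(6,4); open=[(5,4) g=2 f=5, (6,3) g=2 f=5, (6,5) g=2 f=7, (7,3) g=1 f=5, (7,5) g=1 f=7]; closed=[(6,4), (7,4)]

step 1: expand (6,4) (f=5, h=4) → closed; open now [(5,4) g=2 f=5, (6,3) g=2 f=5, (6,5) g=2 f=7, (7,3) g=1 f=5, (7,5) g=1 f=7]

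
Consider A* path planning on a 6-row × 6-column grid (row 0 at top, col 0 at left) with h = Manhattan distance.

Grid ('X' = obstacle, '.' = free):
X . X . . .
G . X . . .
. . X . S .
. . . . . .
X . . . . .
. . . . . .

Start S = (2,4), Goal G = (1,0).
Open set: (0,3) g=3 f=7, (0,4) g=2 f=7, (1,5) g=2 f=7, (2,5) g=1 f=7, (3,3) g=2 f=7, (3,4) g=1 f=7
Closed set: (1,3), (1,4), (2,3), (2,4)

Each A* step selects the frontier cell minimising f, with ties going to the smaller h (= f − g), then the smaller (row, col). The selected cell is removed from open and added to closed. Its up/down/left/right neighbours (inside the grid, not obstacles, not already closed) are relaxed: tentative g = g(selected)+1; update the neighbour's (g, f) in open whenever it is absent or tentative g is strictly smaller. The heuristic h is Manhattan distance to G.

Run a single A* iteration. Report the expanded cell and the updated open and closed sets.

step 1: expand (0,3) (f=7, h=4) → closed; open now [(0,4) g=2 f=7, (1,5) g=2 f=7, (2,5) g=1 f=7, (3,3) g=2 f=7, (3,4) g=1 f=7]

expanded=(0,3); open=[(0,4) g=2 f=7, (1,5) g=2 f=7, (2,5) g=1 f=7, (3,3) g=2 f=7, (3,4) g=1 f=7]; closed=[(0,3), (1,3), (1,4), (2,3), (2,4)]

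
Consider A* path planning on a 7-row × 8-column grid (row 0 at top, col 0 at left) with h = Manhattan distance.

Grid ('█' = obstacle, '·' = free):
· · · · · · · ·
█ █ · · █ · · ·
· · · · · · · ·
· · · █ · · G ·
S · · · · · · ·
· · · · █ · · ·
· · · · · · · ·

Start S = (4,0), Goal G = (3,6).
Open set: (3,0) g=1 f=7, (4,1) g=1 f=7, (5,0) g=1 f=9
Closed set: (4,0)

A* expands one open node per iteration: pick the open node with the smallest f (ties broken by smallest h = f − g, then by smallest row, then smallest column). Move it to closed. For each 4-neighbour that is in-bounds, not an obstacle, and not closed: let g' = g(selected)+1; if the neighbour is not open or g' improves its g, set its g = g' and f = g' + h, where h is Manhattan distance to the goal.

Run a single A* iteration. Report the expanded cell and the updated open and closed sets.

expanded=(3,0); open=[(2,0) g=2 f=9, (3,1) g=2 f=7, (4,1) g=1 f=7, (5,0) g=1 f=9]; closed=[(3,0), (4,0)]

step 1: expand (3,0) (f=7, h=6) → closed; open now [(2,0) g=2 f=9, (3,1) g=2 f=7, (4,1) g=1 f=7, (5,0) g=1 f=9]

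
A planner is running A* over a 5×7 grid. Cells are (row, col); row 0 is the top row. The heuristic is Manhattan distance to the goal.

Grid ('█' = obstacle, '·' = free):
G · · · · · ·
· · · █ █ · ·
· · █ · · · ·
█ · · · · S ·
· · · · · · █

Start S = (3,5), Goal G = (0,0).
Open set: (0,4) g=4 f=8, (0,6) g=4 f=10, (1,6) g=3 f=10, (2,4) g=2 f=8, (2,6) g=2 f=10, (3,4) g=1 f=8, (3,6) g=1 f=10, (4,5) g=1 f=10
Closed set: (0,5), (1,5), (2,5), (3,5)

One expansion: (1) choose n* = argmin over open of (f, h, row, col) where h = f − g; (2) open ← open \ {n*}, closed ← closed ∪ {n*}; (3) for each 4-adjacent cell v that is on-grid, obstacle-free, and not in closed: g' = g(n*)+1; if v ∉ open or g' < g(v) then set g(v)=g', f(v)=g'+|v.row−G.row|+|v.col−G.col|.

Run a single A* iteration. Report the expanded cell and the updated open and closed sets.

expanded=(0,4); open=[(0,3) g=5 f=8, (0,6) g=4 f=10, (1,6) g=3 f=10, (2,4) g=2 f=8, (2,6) g=2 f=10, (3,4) g=1 f=8, (3,6) g=1 f=10, (4,5) g=1 f=10]; closed=[(0,4), (0,5), (1,5), (2,5), (3,5)]

step 1: expand (0,4) (f=8, h=4) → closed; open now [(0,3) g=5 f=8, (0,6) g=4 f=10, (1,6) g=3 f=10, (2,4) g=2 f=8, (2,6) g=2 f=10, (3,4) g=1 f=8, (3,6) g=1 f=10, (4,5) g=1 f=10]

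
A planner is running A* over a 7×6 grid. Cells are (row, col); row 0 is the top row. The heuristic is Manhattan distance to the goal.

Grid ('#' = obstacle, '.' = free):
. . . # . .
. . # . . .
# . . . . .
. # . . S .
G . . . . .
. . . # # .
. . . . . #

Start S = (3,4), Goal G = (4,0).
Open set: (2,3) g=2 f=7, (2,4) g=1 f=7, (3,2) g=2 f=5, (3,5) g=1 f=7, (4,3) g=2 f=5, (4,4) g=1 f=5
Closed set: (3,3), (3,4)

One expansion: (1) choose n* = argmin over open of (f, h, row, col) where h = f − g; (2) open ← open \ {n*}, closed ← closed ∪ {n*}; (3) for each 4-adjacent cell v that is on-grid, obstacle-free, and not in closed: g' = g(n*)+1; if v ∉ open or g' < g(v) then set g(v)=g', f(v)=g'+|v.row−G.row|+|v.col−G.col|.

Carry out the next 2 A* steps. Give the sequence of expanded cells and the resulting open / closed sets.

step 1: expand (3,2) (f=5, h=3) → closed; open now [(2,2) g=3 f=7, (2,3) g=2 f=7, (2,4) g=1 f=7, (3,5) g=1 f=7, (4,2) g=3 f=5, (4,3) g=2 f=5, (4,4) g=1 f=5]
step 2: expand (4,2) (f=5, h=2) → closed; open now [(2,2) g=3 f=7, (2,3) g=2 f=7, (2,4) g=1 f=7, (3,5) g=1 f=7, (4,1) g=4 f=5, (4,3) g=2 f=5, (4,4) g=1 f=5, (5,2) g=4 f=7]

order=[(3,2) → (4,2)]; open=[(2,2) g=3 f=7, (2,3) g=2 f=7, (2,4) g=1 f=7, (3,5) g=1 f=7, (4,1) g=4 f=5, (4,3) g=2 f=5, (4,4) g=1 f=5, (5,2) g=4 f=7]; closed=[(3,2), (3,3), (3,4), (4,2)]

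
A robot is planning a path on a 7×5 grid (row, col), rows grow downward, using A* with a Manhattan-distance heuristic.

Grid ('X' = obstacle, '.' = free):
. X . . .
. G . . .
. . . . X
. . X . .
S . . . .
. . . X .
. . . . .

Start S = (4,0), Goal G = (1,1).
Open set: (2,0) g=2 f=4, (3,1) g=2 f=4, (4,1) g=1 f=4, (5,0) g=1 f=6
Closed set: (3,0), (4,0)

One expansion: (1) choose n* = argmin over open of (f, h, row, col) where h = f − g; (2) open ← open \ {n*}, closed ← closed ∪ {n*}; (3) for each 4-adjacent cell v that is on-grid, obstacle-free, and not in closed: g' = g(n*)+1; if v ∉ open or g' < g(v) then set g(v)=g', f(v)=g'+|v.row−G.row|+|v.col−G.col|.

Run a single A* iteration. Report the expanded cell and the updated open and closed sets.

expanded=(2,0); open=[(1,0) g=3 f=4, (2,1) g=3 f=4, (3,1) g=2 f=4, (4,1) g=1 f=4, (5,0) g=1 f=6]; closed=[(2,0), (3,0), (4,0)]

step 1: expand (2,0) (f=4, h=2) → closed; open now [(1,0) g=3 f=4, (2,1) g=3 f=4, (3,1) g=2 f=4, (4,1) g=1 f=4, (5,0) g=1 f=6]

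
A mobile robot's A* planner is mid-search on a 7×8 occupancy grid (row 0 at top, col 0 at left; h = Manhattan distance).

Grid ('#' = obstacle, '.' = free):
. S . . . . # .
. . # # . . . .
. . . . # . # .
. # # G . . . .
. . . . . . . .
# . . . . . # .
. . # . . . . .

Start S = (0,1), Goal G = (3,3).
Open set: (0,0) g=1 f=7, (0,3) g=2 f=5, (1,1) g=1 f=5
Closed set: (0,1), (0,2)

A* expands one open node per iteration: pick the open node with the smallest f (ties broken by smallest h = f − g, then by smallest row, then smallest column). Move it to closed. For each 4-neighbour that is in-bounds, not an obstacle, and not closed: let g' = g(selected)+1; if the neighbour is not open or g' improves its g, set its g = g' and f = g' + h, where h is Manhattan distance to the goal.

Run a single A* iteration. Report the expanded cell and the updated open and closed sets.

step 1: expand (0,3) (f=5, h=3) → closed; open now [(0,0) g=1 f=7, (0,4) g=3 f=7, (1,1) g=1 f=5]

expanded=(0,3); open=[(0,0) g=1 f=7, (0,4) g=3 f=7, (1,1) g=1 f=5]; closed=[(0,1), (0,2), (0,3)]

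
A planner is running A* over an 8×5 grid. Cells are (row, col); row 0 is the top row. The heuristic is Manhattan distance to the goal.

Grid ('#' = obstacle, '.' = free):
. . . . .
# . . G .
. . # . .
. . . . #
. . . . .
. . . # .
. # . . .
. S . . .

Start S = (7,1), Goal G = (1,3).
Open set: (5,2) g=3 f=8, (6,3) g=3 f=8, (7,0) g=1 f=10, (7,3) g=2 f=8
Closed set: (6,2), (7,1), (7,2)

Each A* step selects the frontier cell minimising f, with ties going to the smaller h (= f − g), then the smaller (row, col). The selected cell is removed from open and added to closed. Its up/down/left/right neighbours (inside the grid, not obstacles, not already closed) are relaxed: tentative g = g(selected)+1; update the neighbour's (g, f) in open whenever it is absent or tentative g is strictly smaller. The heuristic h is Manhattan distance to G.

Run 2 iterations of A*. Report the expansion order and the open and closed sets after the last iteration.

step 1: expand (5,2) (f=8, h=5) → closed; open now [(4,2) g=4 f=8, (5,1) g=4 f=10, (6,3) g=3 f=8, (7,0) g=1 f=10, (7,3) g=2 f=8]
step 2: expand (4,2) (f=8, h=4) → closed; open now [(3,2) g=5 f=8, (4,1) g=5 f=10, (4,3) g=5 f=8, (5,1) g=4 f=10, (6,3) g=3 f=8, (7,0) g=1 f=10, (7,3) g=2 f=8]

order=[(5,2) → (4,2)]; open=[(3,2) g=5 f=8, (4,1) g=5 f=10, (4,3) g=5 f=8, (5,1) g=4 f=10, (6,3) g=3 f=8, (7,0) g=1 f=10, (7,3) g=2 f=8]; closed=[(4,2), (5,2), (6,2), (7,1), (7,2)]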